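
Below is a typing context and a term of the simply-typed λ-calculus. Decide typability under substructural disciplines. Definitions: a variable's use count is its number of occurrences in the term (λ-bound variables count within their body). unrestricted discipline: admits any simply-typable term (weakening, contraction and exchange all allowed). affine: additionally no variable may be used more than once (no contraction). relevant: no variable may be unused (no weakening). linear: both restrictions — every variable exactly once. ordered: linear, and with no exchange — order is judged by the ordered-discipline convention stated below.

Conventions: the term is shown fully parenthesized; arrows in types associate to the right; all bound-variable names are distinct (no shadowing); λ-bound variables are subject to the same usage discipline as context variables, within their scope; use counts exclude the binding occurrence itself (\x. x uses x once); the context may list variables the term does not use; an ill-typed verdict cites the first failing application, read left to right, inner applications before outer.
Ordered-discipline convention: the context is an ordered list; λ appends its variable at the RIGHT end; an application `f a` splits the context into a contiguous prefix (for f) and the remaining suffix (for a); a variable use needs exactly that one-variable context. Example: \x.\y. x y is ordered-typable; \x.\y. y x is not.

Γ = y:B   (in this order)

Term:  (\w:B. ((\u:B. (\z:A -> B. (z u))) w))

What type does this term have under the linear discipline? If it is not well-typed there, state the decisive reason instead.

not well-typed under linear — the type mismatch rejects it
usage: y: 0×, w (λ-bound): 1×, u (λ-bound): 1×, z (λ-bound): 1×
use order (left to right): z, u, w
typing: ill-typed: argument of type B where A is required
summary: ordered ✗ · linear ✗ · affine ✗ · relevant ✗ · unrestricted ✗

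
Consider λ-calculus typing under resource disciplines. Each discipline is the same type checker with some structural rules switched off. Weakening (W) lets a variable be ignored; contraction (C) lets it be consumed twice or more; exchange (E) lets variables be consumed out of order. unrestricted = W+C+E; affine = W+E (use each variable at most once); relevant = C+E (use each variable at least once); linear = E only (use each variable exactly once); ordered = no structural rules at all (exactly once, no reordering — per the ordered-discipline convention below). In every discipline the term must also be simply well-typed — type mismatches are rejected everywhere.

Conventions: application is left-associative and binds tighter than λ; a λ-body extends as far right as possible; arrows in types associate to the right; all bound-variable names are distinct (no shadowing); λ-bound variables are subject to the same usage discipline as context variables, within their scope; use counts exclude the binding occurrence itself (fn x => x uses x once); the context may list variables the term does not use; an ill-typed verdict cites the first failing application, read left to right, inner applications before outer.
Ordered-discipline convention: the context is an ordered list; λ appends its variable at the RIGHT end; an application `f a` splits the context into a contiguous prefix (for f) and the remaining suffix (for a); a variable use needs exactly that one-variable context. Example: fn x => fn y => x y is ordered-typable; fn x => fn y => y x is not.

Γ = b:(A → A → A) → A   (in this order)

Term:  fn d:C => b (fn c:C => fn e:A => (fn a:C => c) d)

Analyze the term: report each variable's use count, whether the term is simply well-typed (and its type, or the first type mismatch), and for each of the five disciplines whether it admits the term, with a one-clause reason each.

variable uses: b ×1; d (λ-bound) ×1; c (λ-bound) ×1; e (λ-bound) ×0; a (λ-bound) ×0
order of uses: b, c, d
typing: ill-typed: an argument C → A → C mismatches the expected A → A → A
ordered: ✗ — not simply typable
linear: ✗ — fails simple typing
affine: ✗ — a type mismatch blocks all five
relevant: ✗ — the type mismatch rejects it
unrestricted: ✗ — not simply typable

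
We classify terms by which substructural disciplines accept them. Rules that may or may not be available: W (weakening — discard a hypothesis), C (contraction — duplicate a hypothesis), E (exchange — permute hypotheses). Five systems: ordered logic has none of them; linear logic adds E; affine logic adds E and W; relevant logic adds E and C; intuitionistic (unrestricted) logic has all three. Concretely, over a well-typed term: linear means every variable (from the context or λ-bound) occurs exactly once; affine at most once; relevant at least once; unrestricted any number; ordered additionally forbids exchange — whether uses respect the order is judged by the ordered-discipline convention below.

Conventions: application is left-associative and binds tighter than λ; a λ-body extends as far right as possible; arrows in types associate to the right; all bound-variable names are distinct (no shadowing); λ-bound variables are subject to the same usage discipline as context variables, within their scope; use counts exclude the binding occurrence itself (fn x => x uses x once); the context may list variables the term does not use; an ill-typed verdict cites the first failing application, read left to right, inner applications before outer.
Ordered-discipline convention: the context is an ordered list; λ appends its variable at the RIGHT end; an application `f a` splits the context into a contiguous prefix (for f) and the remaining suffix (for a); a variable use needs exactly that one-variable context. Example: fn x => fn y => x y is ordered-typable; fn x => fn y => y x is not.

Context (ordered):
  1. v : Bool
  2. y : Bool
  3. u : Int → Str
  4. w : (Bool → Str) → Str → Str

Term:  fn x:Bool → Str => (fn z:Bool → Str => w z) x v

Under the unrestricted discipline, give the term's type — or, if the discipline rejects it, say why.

not well-typed under unrestricted — a type mismatch blocks all five
use counts: v=1; y=0; u=0; w=1; x [bound]=1; z [bound]=1
order of uses: w, z, x, v
typing: ill-typed: argument of type Bool where Str is required
per-discipline verdicts: ordered ✗; linear ✗; affine ✗; relevant ✗; unrestricted ✗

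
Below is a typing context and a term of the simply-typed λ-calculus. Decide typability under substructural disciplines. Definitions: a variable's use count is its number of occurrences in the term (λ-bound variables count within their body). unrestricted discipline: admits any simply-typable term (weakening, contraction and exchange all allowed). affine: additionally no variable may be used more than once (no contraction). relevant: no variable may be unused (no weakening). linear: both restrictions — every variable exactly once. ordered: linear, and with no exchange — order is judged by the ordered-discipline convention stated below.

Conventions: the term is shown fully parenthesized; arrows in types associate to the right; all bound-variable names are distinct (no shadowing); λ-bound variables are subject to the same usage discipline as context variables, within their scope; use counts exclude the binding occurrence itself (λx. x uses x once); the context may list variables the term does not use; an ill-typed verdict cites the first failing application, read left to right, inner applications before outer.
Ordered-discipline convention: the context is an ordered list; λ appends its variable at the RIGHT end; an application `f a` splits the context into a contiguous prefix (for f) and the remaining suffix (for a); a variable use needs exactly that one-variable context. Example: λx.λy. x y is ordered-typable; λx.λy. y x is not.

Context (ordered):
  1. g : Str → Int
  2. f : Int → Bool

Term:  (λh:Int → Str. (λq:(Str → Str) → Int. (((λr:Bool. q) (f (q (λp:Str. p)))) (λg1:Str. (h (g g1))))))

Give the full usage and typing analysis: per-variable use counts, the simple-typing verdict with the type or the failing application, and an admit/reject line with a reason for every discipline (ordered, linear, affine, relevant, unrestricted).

usage: g: 1×, f: 1×, h (λ-bound): 1×, q (λ-bound): 2×, r (λ-bound): 0×, p (λ-bound): 1×, g1 (λ-bound): 1×
uses in reading order: q, f, q, p, h, g, g1
typing: well-typed at (Int → Str) → ((Str → Str) → Int) → Int
ordered: ✗ — needs contraction — q ×2; needs weakening: r unused
linear: ✗ — needs contraction — q ×2; needs weakening: r unused
affine: ✗ — needs contraction — q ×2
relevant: ✗ — needs weakening: r unused
unrestricted: ✓ — typability at (Int → Str) → ((Str → Str) → Int) → Int is all that's needed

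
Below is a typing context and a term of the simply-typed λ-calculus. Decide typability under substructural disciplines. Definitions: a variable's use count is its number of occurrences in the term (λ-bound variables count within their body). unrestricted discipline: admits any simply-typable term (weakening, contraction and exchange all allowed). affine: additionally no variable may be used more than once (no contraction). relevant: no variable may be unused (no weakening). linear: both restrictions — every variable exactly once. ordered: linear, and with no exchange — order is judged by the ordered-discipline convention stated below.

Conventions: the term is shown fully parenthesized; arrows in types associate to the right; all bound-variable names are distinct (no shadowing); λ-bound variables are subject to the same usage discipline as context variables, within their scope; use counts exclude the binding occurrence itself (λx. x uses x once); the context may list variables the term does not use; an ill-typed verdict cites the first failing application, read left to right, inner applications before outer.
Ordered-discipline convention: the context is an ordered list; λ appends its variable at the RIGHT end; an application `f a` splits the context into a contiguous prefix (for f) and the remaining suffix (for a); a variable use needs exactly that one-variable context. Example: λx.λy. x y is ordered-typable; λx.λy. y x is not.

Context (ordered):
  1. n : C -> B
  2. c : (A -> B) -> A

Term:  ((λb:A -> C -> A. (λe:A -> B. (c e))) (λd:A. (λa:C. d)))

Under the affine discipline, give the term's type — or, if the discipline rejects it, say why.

term : (A -> B) -> A
use counts: n: 0×, c: 1×, b [bound]: 0×, e [bound]: 1×, d [bound]: 1×, a [bound]: 0×
order of uses: c, e, d
typing: ✓ — (A -> B) -> A
per-discipline verdicts: ordered ✗ | linear ✗ | affine ✓ | relevant ✗ | unrestricted ✓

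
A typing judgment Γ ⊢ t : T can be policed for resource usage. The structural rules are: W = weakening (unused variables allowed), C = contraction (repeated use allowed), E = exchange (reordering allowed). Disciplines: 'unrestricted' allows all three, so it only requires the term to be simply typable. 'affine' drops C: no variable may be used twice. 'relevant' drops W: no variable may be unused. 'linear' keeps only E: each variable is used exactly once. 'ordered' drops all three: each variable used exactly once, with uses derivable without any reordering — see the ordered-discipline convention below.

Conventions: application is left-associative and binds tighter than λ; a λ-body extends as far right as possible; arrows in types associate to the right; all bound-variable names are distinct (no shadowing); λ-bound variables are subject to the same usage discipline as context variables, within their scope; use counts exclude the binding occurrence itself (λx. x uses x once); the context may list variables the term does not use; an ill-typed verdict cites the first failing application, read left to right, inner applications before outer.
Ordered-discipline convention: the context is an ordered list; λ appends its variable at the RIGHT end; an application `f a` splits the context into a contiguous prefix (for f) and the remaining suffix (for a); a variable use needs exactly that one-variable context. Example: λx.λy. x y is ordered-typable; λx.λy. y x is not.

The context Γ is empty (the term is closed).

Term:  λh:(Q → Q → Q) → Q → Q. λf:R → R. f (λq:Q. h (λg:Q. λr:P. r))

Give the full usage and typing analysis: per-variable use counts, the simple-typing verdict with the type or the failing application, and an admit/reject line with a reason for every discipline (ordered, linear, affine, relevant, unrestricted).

usage: h (λ-bound)=1, f (λ-bound)=1, q (λ-bound)=0, g (λ-bound)=0, r (λ-bound)=1
uses in reading order: f, h, r
typing: ill-typed: an argument Q → P → P mismatches the expected Q → Q → Q
ordered: ✗ — fails simple typing
linear: ✗ — a type mismatch blocks all five
affine: ✗ — the type mismatch rejects it
relevant: ✗ — not simply typable
unrestricted: ✗ — fails simple typing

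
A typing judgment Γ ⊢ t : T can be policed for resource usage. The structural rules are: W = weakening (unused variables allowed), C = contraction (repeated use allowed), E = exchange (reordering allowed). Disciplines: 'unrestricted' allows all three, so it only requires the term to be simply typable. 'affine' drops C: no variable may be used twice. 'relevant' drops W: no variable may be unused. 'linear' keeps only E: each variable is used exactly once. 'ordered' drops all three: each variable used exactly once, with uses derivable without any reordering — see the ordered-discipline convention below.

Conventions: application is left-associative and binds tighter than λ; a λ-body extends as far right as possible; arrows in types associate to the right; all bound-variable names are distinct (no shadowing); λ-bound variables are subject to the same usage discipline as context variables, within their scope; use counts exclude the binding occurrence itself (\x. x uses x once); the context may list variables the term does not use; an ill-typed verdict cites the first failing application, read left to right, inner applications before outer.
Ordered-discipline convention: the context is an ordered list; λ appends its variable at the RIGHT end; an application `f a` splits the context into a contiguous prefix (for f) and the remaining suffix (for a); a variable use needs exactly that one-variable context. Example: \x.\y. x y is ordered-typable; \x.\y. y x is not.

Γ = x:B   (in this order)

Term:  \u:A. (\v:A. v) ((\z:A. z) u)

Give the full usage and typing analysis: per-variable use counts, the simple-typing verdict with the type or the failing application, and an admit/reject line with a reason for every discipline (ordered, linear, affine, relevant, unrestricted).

usage: x=0, u (λ-bound)=1, v (λ-bound)=1, z (λ-bound)=1
uses in reading order: v, z, u
typing: ✓ — A -> A
ordered: ✗ — needs weakening: x unused
linear: ✗ — needs weakening: x unused
affine: ✓ — no duplicate uses among x, u, v, z
relevant: ✗ — needs weakening: x unused
unrestricted: ✓ — typability at A -> A is all that's needed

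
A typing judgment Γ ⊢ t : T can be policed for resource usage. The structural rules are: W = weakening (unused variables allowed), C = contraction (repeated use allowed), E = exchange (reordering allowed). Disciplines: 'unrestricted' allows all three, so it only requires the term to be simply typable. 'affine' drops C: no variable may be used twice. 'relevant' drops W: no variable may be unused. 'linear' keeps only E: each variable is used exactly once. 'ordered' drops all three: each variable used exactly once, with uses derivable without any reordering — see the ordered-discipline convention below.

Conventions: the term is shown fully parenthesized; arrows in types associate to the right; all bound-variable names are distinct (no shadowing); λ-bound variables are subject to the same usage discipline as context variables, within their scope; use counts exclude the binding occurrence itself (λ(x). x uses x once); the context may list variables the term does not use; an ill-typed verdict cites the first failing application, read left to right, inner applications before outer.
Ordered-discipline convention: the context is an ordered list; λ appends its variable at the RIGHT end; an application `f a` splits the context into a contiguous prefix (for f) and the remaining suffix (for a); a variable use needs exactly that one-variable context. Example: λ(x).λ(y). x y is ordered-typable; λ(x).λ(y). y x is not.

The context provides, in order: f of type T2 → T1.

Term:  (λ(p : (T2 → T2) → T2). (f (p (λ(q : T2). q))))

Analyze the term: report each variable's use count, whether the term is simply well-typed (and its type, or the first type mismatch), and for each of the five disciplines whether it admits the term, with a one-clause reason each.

usage: f=1, p [bound]=1, q [bound]=1
order of uses: f, p, q
typing: well-typed at ((T2 → T2) → T2) → T1
ordered: ✓ — one use each (f, p, q); ordered split holds
linear: ✓ — each of f, p, q used exactly once
affine: ✓ — f, p, q: no repeats, contraction unneeded
relevant: ✓ — none of f, p, q goes unused
unrestricted: ✓ — typability at ((T2 → T2) → T2) → T1 is all that's needed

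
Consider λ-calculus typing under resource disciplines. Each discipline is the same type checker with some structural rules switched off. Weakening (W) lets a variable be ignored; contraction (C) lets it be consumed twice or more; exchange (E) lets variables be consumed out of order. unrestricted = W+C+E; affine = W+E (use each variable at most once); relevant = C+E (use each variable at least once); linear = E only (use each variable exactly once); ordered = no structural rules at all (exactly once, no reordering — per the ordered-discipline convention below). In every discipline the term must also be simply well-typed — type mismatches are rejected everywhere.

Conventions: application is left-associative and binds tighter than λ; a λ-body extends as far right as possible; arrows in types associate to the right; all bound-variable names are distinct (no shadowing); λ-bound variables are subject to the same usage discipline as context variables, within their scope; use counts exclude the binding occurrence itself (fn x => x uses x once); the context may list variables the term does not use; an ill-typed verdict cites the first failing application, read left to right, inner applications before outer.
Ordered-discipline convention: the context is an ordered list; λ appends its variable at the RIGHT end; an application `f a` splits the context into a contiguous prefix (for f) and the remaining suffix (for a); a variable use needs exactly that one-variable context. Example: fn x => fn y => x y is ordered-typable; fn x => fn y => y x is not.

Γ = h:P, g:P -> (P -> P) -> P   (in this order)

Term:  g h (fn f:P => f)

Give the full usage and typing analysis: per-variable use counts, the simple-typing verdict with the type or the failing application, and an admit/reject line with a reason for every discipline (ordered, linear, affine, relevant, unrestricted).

usage: h: 1, g: 1, f (λ-bound): 1
left-to-right use order: g, h, f
typing: the term checks, with type P
ordered: ✗, no contiguous prefix/suffix split fits g, h, f
linear: ✓, h, g, f: one use apiece
affine: ✓, at most one use each (h, g, f)
relevant: ✓, none of h, g, f goes unused
unrestricted: ✓, well-typed at P; no restrictions here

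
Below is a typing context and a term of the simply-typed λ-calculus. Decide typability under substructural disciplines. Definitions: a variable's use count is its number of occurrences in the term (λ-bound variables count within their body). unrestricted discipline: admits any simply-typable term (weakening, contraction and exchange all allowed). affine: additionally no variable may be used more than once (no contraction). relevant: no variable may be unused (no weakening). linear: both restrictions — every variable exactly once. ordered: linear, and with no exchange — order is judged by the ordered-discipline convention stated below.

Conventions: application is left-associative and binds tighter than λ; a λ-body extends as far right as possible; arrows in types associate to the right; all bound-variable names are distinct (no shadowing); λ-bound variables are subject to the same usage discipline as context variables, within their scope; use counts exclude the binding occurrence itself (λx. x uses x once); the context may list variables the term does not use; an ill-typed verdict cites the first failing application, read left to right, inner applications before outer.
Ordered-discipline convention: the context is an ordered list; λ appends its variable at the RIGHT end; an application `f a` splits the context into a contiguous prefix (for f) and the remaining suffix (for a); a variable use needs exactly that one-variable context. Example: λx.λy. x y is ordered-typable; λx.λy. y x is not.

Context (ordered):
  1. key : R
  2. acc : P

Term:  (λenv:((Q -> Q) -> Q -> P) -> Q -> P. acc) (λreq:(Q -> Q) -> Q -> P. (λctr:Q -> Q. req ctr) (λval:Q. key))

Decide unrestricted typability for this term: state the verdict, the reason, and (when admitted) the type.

no — fails simple typing
counts: key: 1×, acc: 1×, env (λ-bound): 0×, req (λ-bound): 1×, ctr (λ-bound): 1×, val (λ-bound): 0×
use order (left to right): acc, req, ctr, key
typing: ill-typed: an application expects Q -> Q but receives Q -> R
per-discipline verdicts: ordered ✗, linear ✗, affine ✗, relevant ✗, unrestricted ✗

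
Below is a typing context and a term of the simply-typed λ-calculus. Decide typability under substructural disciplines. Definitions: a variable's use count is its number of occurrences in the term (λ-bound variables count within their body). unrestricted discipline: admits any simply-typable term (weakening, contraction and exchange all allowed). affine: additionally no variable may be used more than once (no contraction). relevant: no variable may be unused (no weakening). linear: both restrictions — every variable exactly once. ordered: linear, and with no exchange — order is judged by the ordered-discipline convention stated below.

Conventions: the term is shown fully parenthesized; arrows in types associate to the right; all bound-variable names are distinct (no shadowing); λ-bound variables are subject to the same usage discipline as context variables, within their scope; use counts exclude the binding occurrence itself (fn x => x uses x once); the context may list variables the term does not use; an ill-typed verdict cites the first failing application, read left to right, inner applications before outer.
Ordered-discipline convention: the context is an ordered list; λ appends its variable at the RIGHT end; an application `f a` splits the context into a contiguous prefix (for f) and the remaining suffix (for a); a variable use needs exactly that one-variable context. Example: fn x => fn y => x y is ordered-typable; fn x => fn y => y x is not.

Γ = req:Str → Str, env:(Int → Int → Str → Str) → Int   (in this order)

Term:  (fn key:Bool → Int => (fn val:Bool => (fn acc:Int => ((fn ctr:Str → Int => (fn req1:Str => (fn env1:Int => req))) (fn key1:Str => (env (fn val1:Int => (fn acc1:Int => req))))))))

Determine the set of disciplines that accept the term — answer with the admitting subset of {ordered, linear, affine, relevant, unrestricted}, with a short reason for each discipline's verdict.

admitted by: unrestricted
use counts: req ×2; env ×1; key (λ-bound) ×0; val (λ-bound) ×0; acc (λ-bound) ×0; ctr (λ-bound) ×0; req1 (λ-bound) ×0; env1 (λ-bound) ×0; key1 (λ-bound) ×0; val1 (λ-bound) ×0; acc1 (λ-bound) ×0
left-to-right use order: req, env, req
typing: well-typed — term : (Bool → Int) → Bool → Int → Str → Int → Str → Str
ordered ✗ (needs contraction — req ×2; key, val, acc, ctr, req1, env1, key1, val1, acc1 never used (weakening))
linear ✗ (needs contraction — req ×2; key, val, acc, ctr, req1, env1, key1, val1, acc1 never used (weakening))
affine ✗ (needs contraction — req ×2)
relevant ✗ (key, val, acc, ctr, req1, env1, key1, val1, acc1 never used (weakening))
unrestricted ✓ (simply typable at (Bool → Int) → Bool → Int → Str → Int → Str → Str; W, C, E all held)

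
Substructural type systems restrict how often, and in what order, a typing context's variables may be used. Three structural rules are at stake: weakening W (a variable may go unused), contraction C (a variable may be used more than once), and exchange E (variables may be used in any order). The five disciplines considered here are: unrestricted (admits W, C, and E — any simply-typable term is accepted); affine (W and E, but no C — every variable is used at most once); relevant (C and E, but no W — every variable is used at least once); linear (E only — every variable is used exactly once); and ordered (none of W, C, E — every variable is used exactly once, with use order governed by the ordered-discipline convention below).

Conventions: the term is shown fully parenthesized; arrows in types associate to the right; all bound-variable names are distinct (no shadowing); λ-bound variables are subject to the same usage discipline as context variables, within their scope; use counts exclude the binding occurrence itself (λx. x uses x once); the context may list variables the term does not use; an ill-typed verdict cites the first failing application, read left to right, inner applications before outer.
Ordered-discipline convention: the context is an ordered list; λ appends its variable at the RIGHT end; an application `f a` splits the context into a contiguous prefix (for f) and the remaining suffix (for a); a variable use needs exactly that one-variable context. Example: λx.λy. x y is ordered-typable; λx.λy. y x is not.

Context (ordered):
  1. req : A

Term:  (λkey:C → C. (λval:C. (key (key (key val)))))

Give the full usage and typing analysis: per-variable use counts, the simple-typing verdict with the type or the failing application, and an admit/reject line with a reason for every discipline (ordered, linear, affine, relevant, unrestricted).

use counts: req=0, key (λ-bound)=3, val (λ-bound)=1
use order (left to right): key, key, key, val
typing: well-typed — term : (C → C) → C → C
ordered: ✗ — repeated use of key ×3; req never used (weakening)
linear: ✗ — repeated use of key ×3; req never used (weakening)
affine: ✗ — repeated use of key ×3
relevant: ✗ — req never used (weakening)
unrestricted: ✓ — well-typed at (C → C) → C → C; no restrictions here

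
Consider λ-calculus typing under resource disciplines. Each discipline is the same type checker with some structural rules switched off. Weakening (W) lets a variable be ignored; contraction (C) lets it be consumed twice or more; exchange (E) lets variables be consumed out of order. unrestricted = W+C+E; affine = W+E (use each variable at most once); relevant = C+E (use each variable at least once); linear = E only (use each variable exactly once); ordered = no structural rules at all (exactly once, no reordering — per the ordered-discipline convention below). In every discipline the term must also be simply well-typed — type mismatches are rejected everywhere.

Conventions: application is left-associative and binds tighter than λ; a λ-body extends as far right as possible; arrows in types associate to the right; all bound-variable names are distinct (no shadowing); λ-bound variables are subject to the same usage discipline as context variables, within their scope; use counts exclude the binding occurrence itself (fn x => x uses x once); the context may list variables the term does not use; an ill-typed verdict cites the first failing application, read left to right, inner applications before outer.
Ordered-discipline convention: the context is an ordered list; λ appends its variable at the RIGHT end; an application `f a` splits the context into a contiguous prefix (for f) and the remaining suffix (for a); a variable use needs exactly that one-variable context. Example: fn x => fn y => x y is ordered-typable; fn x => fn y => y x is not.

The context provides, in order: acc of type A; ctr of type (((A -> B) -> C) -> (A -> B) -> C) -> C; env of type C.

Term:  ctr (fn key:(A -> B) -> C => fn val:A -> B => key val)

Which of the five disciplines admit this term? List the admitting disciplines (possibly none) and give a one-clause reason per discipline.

admitting disciplines: affine, unrestricted
counts: acc ×0; ctr ×1; env ×0; key (bound) ×1; val (bound) ×1
use order (left to right): ctr, key, val
typing: ✓ — C
ordered ✗ (needs weakening: acc, env unused)
linear ✗ (needs weakening: acc, env unused)
affine ✓ (acc, ctr, env, key, val: no repeats, contraction unneeded)
relevant ✗ (needs weakening: acc, env unused)
unrestricted ✓ (well-typed at C; no restrictions here)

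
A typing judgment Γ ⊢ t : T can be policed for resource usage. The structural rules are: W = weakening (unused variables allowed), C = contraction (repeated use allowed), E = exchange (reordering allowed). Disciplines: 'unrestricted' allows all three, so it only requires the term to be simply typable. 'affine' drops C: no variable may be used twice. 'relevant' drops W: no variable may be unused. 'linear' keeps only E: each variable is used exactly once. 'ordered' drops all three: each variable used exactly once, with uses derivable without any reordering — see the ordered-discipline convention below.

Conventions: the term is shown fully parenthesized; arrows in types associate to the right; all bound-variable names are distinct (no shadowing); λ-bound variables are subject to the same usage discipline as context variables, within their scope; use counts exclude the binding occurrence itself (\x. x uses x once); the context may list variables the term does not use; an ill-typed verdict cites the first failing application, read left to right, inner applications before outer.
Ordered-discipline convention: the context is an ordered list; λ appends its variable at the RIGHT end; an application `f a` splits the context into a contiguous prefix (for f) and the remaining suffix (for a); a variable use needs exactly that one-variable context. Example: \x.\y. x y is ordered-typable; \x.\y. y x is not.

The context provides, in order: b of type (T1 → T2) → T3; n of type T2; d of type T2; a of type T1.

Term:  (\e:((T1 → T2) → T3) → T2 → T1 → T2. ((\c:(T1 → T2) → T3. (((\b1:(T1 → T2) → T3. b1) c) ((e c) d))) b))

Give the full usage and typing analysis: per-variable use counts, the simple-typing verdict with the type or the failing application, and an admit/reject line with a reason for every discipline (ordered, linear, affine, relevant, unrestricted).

use counts: b=1; n=0; d=1; a=0; e [bound]=1; c [bound]=2; b1 [bound]=1
use order (left to right): b1, c, e, c, d, b
typing: well-typed at (((T1 → T2) → T3) → T2 → T1 → T2) → T3
ordered: ✗ — uses contraction: c ×2; unused: n, a — weakening required
linear: ✗ — uses contraction: c ×2; unused: n, a — weakening required
affine: ✗ — uses contraction: c ×2
relevant: ✗ — unused: n, a — weakening required
unrestricted: ✓ — type-checks ((((T1 → T2) → T3) → T2 → T1 → T2) → T3) and nothing is barred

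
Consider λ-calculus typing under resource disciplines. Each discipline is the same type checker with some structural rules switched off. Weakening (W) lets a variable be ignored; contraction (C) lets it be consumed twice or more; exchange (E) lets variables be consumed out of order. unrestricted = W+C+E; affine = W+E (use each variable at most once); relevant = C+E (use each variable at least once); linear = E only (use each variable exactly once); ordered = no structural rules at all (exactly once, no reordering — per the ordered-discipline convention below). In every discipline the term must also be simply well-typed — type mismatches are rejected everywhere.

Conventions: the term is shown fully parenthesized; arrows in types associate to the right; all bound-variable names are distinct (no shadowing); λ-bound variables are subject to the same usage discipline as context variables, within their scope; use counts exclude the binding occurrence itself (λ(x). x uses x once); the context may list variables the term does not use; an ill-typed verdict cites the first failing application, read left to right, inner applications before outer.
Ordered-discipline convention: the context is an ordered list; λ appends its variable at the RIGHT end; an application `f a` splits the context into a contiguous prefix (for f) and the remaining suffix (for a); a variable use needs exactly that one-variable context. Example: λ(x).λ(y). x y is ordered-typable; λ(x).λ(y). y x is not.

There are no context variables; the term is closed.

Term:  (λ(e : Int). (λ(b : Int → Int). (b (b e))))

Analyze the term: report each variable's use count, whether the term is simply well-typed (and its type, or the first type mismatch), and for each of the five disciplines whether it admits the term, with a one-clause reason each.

usage: e (λ-bound) ×1; b (λ-bound) ×2
order of uses: b, b, e
typing: ✓ — Int → (Int → Int) → Int
ordered ✗ (b ×2 used more than once (contraction))
linear ✗ (b ×2 used more than once (contraction))
affine ✗ (b ×2 used more than once (contraction))
relevant ✓ (at least one use each (e, b))
unrestricted ✓ (simply typable at Int → (Int → Int) → Int; W, C, E all held)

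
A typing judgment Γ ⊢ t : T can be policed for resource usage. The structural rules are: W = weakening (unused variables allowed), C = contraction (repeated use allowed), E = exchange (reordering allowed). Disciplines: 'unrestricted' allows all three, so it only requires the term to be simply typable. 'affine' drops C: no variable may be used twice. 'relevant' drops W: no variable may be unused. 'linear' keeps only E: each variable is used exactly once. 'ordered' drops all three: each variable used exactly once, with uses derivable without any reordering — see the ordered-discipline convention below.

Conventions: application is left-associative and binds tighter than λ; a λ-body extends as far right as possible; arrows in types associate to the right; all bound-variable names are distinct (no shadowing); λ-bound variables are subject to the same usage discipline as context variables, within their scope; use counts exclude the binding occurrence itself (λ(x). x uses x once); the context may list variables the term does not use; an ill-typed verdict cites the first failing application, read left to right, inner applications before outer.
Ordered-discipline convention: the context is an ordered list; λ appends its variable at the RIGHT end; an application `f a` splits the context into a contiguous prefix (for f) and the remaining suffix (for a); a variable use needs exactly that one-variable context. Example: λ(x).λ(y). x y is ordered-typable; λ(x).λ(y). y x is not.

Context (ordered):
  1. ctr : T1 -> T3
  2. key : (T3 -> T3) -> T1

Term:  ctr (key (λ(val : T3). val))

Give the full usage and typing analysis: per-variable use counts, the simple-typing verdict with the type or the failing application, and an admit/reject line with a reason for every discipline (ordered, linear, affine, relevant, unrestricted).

counts: ctr: 1×, key: 1×, val [bound]: 1×
order of uses: ctr, key, val
typing: the term checks, with type T3
ordered: ✓ — single-use (ctr, key, val), ordered derivation ok
linear: ✓ — ctr, key, val: one use apiece
affine: ✓ — none of ctr, key, val used more than once
relevant: ✓ — at least one use each (ctr, key, val)
unrestricted: ✓ — type-checks (T3) and nothing is barred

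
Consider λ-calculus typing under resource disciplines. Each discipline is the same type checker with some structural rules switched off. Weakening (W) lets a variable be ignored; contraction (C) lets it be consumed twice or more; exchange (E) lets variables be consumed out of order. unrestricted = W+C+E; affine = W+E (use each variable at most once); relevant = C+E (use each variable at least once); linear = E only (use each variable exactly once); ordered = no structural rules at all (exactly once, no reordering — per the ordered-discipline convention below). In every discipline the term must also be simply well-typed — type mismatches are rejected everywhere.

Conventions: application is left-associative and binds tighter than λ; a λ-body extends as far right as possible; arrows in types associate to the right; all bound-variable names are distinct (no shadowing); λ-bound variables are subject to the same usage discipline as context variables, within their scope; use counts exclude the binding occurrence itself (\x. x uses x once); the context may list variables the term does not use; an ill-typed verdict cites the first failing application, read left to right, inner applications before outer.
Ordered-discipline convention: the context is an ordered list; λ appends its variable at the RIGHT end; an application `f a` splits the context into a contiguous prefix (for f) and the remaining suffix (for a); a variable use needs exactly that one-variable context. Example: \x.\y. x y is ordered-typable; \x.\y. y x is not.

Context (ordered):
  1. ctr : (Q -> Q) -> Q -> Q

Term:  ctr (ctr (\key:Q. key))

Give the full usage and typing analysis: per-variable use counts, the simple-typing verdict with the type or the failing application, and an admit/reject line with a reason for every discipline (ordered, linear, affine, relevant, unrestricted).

variable uses: ctr: 2×; key (bound): 1×
order of uses: ctr, ctr, key
typing: well-typed at Q -> Q
ordered: ✗ — needs contraction — ctr ×2
linear: ✗ — needs contraction — ctr ×2
affine: ✗ — needs contraction — ctr ×2
relevant: ✓ — none of ctr, key goes unused
unrestricted: ✓ — type-checks (Q -> Q) and nothing is barred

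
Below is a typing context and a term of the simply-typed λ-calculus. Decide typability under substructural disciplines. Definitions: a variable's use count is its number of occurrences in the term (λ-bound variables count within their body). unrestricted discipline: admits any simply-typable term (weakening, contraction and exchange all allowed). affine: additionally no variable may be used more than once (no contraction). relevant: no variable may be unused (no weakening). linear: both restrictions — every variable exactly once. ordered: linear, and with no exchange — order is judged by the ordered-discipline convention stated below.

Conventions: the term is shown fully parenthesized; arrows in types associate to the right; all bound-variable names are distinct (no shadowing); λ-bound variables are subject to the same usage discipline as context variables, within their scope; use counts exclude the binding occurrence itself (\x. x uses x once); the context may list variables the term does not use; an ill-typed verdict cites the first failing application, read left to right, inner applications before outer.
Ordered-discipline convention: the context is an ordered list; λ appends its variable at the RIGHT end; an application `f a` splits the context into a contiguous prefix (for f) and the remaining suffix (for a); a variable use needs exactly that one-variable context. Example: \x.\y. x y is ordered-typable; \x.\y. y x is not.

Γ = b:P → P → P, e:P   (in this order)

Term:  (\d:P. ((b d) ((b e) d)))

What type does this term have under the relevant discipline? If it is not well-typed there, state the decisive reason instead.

term : P → P
use counts: b: 2×, e: 1×, d (λ-bound): 2×
left-to-right use order: b, d, b, e, d
typing: well-typed at P → P
across the five disciplines: ordered ✗, linear ✗, affine ✗, relevant ✓, unrestricted ✓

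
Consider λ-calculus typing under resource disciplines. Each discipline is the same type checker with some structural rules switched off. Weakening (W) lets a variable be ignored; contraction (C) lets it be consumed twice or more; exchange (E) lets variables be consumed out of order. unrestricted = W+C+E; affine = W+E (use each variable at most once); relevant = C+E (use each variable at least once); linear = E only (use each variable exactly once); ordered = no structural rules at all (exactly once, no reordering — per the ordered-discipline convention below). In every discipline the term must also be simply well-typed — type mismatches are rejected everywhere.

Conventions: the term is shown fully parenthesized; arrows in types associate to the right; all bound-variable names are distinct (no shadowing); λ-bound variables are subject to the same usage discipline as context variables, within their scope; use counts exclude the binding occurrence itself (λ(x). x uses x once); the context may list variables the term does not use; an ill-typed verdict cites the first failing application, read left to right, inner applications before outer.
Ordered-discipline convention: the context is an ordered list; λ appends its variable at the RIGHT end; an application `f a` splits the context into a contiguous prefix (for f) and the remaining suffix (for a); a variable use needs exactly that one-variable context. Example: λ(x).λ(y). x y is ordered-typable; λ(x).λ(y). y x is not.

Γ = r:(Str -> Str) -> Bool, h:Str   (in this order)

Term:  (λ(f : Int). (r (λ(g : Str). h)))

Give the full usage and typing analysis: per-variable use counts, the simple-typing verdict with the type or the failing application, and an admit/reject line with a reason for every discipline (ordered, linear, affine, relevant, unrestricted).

variable uses: r: 1; h: 1; f (λ-bound): 0; g (λ-bound): 0
order of uses: r, h
typing: well-typed at Int -> Bool
ordered: ✗ — f, g never used (weakening)
linear: ✗ — f, g never used (weakening)
affine: ✓ — no duplicate uses among r, h, f, g
relevant: ✗ — f, g never used (weakening)
unrestricted: ✓ — type-checks (Int -> Bool) and nothing is barred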